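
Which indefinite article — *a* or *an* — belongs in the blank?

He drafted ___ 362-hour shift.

a

The indefinite article is chosen by the initial *sound* of the following word, not its spelling.
The number *362* is spoken "three hundred …", beginning with /θriː/ — a consonant sound.
So the article is *a*: He drafted a 362-hour shift.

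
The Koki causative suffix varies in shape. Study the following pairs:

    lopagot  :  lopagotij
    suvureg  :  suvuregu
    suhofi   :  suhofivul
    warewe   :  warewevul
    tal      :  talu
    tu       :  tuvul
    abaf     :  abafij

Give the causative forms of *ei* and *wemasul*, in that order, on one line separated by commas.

The alternation tracks the final sound of the stem — -ij when the stem ends in a voiceless consonant (*lopagot*, *abaf*); -u when the stem ends in a voiced consonant (*suvureg*, *tal*); -vul when the stem ends in a vowel (*suhofi*, *warewe*, *tu*).
The final sound of *ei* is /i/, which is a vowel, so the suffix is -vul, giving *eivul*.
*wemasul*: final sound = /l/, a voiced consonant → -u → *wemasulu*.

eivul, wemasulu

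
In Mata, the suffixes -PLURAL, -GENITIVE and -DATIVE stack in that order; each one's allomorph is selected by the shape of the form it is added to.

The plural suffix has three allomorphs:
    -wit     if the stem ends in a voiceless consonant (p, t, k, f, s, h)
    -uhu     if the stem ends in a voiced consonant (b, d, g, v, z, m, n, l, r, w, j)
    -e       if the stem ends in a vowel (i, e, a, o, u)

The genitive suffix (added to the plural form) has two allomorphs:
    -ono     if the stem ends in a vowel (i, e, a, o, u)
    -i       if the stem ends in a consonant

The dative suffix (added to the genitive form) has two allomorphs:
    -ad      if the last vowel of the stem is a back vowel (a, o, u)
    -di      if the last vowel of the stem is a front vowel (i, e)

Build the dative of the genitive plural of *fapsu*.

*fapsu* — final sound /u/ (a vowel) → -e → *fapsue*.
The plural form *fapsue*: final sound = /e/, a vowel → -ono → *fapsueono*.
Since the last vowel of the genitive form *fapsueono* is /o/ (a back vowel), it takes -ad, giving *fapsueonoad*.

fapsueonoad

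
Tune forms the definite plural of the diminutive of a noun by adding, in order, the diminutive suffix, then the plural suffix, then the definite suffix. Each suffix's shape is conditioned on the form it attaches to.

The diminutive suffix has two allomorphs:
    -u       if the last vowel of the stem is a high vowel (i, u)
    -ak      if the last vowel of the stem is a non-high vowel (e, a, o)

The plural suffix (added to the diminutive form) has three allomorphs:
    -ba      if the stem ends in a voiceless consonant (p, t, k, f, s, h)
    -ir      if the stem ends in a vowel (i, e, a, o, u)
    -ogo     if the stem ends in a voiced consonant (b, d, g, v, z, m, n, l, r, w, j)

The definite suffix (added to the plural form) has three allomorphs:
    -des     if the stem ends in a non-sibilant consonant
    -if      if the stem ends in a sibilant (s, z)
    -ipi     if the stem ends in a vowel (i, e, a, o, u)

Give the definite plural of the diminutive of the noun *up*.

*up*: last vowel = /u/, a high vowel → -u → *upu*.
The diminutive form *upu*: final sound = /u/, a vowel → -ir → *upuir*.
The plural form *upuir*: final sound = /r/, a non-sibilant consonant → -des → *upuirdes*.

upuirdes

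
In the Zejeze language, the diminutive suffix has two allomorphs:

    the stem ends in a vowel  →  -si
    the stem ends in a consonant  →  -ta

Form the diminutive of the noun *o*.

osi

Since the final sound of *o* is /o/ (a vowel), it takes -si, giving *osi*.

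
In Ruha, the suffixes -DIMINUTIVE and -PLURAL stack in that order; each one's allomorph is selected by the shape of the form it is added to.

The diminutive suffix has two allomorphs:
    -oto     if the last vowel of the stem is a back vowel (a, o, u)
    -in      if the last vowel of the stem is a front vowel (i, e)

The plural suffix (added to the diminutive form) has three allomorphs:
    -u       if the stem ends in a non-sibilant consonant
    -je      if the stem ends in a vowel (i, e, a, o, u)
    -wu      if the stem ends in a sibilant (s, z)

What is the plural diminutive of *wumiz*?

*wumiz* — last vowel /i/ (a front vowel) → -in → *wumizin*.
The final sound of the diminutive form *wumizin* is /n/, which is a non-sibilant consonant, so the plural suffix is -u, giving *wumizinu*.

wumizinu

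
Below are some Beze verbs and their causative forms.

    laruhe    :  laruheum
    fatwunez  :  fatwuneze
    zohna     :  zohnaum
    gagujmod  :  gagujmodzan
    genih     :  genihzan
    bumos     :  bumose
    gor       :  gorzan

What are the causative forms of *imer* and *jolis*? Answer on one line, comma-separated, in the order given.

imerzan, jolise

The suffix is conditioned by the final sound: -e when the stem ends in a sibilant (*fatwunez*, *bumos*); -zan when the stem ends in a non-sibilant consonant (*gagujmod*, *genih*, *gor*); -um when the stem ends in a vowel (*laruhe*, *zohna*).
Since the final sound of *imer* is /r/ (a non-sibilant consonant), it takes -zan, giving *imerzan*.
Since the final sound of *jolis* is /s/ (a sibilant), it takes -e, giving *jolise*.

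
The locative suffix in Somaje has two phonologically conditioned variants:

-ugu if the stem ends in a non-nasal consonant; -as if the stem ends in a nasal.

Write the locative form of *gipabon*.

gipabonas

Since the final consonant of *gipabon* is /n/ (a nasal), it takes -as, giving *gipabonas*.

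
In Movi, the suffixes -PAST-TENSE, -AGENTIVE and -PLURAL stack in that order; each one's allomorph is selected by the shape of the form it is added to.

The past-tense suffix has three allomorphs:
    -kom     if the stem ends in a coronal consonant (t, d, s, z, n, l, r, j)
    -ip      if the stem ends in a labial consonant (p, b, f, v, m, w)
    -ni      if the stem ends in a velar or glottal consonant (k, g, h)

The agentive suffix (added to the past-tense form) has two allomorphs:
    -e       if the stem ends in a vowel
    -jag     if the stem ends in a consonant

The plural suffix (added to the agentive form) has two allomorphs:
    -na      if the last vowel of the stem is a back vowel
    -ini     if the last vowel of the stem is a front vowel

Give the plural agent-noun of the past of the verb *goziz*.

*goziz*: final consonant = /z/, coronal → -kom → *gozizkom*.
Since the final sound of the past-tense form *gozizkom* is /m/ (a consonant), it takes -jag, giving *gozizkomjag*.
The agentive form *gozizkomjag* — last vowel /a/ (a back vowel) → -na → *gozizkomjagna*.

gozizkomjagna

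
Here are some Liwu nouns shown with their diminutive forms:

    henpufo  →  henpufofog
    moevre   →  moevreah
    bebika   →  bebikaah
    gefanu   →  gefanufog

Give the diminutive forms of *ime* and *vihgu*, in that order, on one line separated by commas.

The alternation tracks the last vowel of the stem — -fog when the last vowel of the stem is a rounded vowel (*henpufo*, *gefanu*); -ah when the last vowel of the stem is an unrounded vowel (*moevre*, *bebika*).
*ime*: last vowel = /e/, an unrounded vowel → -ah → *imeah*.
The last vowel of *vihgu* is /u/, which is a rounded vowel, so the suffix is -fog, giving *vihgufog*.

imeah, vihgufog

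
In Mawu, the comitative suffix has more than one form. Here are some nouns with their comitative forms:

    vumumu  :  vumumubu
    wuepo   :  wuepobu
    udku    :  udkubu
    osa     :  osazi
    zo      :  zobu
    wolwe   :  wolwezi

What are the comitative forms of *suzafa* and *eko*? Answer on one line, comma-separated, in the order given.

suzafazi, ekobu

The alternation tracks the last vowel of the stem — -bu when the last vowel of the stem is a rounded vowel (*vumumu*, *wuepo*, *udku*, *zo*); -zi when the last vowel of the stem is an unrounded vowel (*osa*, *wolwe*).
The last vowel of *suzafa* is /a/, which is an unrounded vowel, so the suffix is -zi, giving *suzafazi*.
Since the last vowel of *eko* is /o/ (a rounded vowel), it takes -bu, giving *ekobu*.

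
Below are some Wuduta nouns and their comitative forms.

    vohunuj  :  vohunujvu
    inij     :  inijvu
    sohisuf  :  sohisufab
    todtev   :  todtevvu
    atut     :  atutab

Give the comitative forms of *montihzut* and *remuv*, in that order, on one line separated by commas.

The alternation tracks the final consonant of the stem — -ab when the stem ends in a voiceless consonant (*sohisuf*, *atut*); -vu when the stem ends in a voiced consonant (*vohunuj*, *inij*, *todtev*).
*montihzut*: final consonant = /t/, voiceless → -ab → *montihzutab*.
Since the final consonant of *remuv* is /v/ (voiced), it takes -vu, giving *remuvvu*.

montihzutab, remuvvu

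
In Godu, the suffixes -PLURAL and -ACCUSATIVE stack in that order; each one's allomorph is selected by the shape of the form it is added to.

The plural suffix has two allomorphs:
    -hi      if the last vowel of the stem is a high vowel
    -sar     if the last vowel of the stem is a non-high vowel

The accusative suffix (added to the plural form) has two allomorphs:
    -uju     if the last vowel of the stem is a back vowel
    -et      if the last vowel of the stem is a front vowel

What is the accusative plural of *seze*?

*seze*: last vowel = /e/, a non-high vowel → -sar → *sezesar*.
The last vowel of the plural form *sezesar* is /a/, which is a back vowel, so the accusative suffix is -uju, giving *sezesaruju*.

sezesaruju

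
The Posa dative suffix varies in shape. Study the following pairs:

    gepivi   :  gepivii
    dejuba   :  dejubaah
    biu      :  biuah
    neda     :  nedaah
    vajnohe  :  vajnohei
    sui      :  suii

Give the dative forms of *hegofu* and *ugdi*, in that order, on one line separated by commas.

hegofuah, ugdii

Looking at the last vowel of each stem: -i when the last vowel of the stem is a front vowel (*gepivi*, *vajnohe*, *sui*); -ah when the last vowel of the stem is a back vowel (*dejuba*, *biu*, *neda*).
*hegofu* — last vowel /u/ (a back vowel) → -ah → *hegofuah*.
Since the last vowel of *ugdi* is /i/ (a front vowel), it takes -i, giving *ugdii*.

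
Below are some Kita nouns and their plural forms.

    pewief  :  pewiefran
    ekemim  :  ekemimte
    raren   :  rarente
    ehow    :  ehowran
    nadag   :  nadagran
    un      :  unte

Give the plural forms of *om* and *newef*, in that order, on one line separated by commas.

The suffix is conditioned by the final consonant: -te when the stem ends in a nasal (*ekemim*, *raren*, *un*); -ran when the stem ends in a non-nasal consonant (*pewief*, *ehow*, *nadag*).
The final consonant of *om* is /m/, which is a nasal, so the suffix is -te, giving *omte*.
Since the final consonant of *newef* is /f/ (non-nasal), it takes -ran, giving *newefran*.

omte, newefran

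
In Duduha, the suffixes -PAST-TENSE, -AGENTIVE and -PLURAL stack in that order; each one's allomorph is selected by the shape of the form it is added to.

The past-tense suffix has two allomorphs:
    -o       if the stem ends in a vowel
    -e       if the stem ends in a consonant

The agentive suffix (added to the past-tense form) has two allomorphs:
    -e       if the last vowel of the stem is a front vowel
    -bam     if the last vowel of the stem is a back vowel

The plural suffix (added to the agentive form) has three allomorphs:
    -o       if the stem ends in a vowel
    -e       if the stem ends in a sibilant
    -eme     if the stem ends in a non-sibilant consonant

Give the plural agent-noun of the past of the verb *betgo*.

The final sound of *betgo* is /o/, which is a vowel, so the past-tense suffix is -o, giving *betgoo*.
The past-tense form *betgoo* — last vowel /o/ (a back vowel) → -bam → *betgoobam*.
The agentive form *betgoobam* — final sound /m/ (a non-sibilant consonant) → -eme → *betgoobameme*.

betgoobameme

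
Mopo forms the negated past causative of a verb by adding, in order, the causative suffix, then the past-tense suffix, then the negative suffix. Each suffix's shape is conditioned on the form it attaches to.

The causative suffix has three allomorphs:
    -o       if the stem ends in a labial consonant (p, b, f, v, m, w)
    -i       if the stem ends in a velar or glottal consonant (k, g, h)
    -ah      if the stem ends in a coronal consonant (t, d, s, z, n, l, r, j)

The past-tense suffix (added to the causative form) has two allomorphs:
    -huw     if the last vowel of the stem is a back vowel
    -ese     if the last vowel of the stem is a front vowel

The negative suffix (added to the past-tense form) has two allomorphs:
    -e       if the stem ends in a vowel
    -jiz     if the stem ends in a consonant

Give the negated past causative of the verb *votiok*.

votiokiesee

The final consonant of *votiok* is /k/, which is velar/glottal, so the causative suffix is -i, giving *votioki*.
The causative form *votioki* — last vowel /i/ (a front vowel) → -ese → *votiokiese*.
The final sound of the past-tense form *votiokiese* is /e/, which is a vowel, so the negative suffix is -e, giving *votiokiesee*.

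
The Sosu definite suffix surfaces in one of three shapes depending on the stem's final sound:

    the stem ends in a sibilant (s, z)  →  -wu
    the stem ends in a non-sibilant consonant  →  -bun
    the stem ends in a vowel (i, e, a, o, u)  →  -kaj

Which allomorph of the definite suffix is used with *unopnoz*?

-wu

*unopnoz*: final sound = /z/, a sibilant → -wu.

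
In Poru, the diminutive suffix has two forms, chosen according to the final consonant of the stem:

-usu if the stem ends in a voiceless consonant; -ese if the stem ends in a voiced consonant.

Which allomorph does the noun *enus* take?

Since the final consonant of *enus* is /s/ (voiceless), it takes -usu.

-usu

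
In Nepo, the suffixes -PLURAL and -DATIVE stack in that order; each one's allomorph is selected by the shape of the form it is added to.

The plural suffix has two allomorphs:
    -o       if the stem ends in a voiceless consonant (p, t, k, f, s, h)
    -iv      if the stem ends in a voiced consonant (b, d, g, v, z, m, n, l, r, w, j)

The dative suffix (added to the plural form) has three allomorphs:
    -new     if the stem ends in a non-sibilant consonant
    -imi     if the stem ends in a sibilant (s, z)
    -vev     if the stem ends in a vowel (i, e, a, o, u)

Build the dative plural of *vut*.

*vut* — final consonant /t/ (voiceless) → -o → *vuto*.
The plural form *vuto* — final sound /o/ (a vowel) → -vev → *vutovev*.

vutovev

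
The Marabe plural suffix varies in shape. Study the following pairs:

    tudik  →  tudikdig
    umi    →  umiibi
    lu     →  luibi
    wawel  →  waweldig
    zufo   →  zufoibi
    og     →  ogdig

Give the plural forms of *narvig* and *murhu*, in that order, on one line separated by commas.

narvigdig, murhuibi

The suffix is conditioned by the final sound: -dig when the stem ends in a consonant (*tudik*, *wawel*, *og*); -ibi when the stem ends in a vowel (*umi*, *lu*, *zufo*).
*narvig* — final sound /g/ (a consonant) → -dig → *narvigdig*.
The final sound of *murhu* is /u/, which is a vowel, so the suffix is -ibi, giving *murhuibi*.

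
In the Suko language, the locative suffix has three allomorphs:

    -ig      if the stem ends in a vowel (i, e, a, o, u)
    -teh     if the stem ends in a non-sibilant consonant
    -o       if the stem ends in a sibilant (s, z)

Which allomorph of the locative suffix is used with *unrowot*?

-teh

*unrowot*: final sound = /t/, a non-sibilant consonant → -teh.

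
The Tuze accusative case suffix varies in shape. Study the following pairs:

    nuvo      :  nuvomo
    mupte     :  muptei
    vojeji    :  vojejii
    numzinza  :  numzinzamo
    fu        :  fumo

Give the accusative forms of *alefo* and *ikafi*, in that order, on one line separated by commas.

alefomo, ikafii

The alternation tracks the last vowel of the stem — -i when the last vowel of the stem is a front vowel (*mupte*, *vojeji*); -mo when the last vowel of the stem is a back vowel (*nuvo*, *numzinza*, *fu*).
Since the last vowel of *alefo* is /o/ (a back vowel), it takes -mo, giving *alefomo*.
The last vowel of *ikafi* is /i/, which is a front vowel, so the suffix is -i, giving *ikafii*.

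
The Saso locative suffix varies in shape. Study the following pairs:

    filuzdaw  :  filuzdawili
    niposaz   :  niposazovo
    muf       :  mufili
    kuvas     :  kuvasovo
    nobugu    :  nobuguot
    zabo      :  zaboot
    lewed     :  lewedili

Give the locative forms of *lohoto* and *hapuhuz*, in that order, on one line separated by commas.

lohotoot, hapuhuzovo

The alternation tracks the final sound of the stem — -ovo when the stem ends in a sibilant (*niposaz*, *kuvas*); -ili when the stem ends in a non-sibilant consonant (*filuzdaw*, *muf*, *lewed*); -ot when the stem ends in a vowel (*nobugu*, *zabo*).
*lohoto*: final sound = /o/, a vowel → -ot → *lohotoot*.
Since the final sound of *hapuhuz* is /z/ (a sibilant), it takes -ovo, giving *hapuhuzovo*.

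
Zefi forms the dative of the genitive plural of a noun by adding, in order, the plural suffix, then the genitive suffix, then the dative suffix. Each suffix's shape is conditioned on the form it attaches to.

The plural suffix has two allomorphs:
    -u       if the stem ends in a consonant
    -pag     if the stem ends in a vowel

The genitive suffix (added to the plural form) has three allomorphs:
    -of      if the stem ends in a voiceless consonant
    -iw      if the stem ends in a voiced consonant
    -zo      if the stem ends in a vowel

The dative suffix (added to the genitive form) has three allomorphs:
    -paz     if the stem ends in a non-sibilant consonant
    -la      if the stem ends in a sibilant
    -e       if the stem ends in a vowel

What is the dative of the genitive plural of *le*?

lepagiwpaz

Since the final sound of *le* is /e/ (a vowel), it takes -pag, giving *lepag*.
Since the final sound of the plural form *lepag* is /g/ (a voiced consonant), it takes -iw, giving *lepagiw*.
The final sound of the genitive form *lepagiw* is /w/, which is a non-sibilant consonant, so the dative suffix is -paz, giving *lepagiwpaz*.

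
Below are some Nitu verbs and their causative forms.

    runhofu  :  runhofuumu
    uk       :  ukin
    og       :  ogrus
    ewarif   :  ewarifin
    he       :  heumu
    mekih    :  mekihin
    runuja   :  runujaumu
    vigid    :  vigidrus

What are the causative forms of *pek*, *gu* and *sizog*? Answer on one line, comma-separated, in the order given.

pekin, guumu, sizogrus

Looking at the final sound of each stem: -in when the stem ends in a voiceless consonant (*uk*, *ewarif*, *mekih*); -rus when the stem ends in a voiced consonant (*og*, *vigid*); -umu when the stem ends in a vowel (*runhofu*, *he*, *runuja*).
*pek* — final sound /k/ (a voiceless consonant) → -in → *pekin*.
The final sound of *gu* is /u/, which is a vowel, so the suffix is -umu, giving *guumu*.
Since the final sound of *sizog* is /g/ (a voiced consonant), it takes -rus, giving *sizogrus*.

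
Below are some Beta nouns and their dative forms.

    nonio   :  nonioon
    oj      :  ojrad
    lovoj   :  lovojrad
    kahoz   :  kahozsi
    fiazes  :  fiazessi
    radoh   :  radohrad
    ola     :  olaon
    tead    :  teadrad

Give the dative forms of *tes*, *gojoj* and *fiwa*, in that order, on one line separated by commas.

tessi, gojojrad, fiwaon

The alternation tracks the final sound of the stem — -si when the stem ends in a sibilant (*kahoz*, *fiazes*); -rad when the stem ends in a non-sibilant consonant (*oj*, *lovoj*, *radoh*, *tead*); -on when the stem ends in a vowel (*nonio*, *ola*).
The final sound of *tes* is /s/, which is a sibilant, so the suffix is -si, giving *tessi*.
*gojoj*: final sound = /j/, a non-sibilant consonant → -rad → *gojojrad*.
The final sound of *fiwa* is /a/, which is a vowel, so the suffix is -on, giving *fiwaon*.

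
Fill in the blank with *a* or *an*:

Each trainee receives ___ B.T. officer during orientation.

The indefinite article is chosen by the initial *sound* of the following word, not its spelling.
The initialism *B.T.* is read letter by letter; the first letter, B, is pronounced /biː/, which begins with a consonant sound.
So the article is *a*: Each trainee receives a B.T. officer during orientation.

a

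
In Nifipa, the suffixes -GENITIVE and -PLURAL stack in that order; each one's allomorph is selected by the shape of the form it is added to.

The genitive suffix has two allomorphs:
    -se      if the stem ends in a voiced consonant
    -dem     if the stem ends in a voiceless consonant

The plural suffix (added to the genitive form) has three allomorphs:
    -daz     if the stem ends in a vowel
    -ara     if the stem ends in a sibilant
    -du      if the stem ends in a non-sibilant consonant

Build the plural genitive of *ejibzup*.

ejibzupdemdu

*ejibzup* — final consonant /p/ (voiceless) → -dem → *ejibzupdem*.
The genitive form *ejibzupdem*: final sound = /m/, a non-sibilant consonant → -du → *ejibzupdemdu*.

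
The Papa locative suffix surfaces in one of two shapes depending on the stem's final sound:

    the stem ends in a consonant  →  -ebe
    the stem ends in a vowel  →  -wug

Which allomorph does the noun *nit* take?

The final sound of *nit* is /t/, which is a consonant, so the suffix is -ebe.

-ebe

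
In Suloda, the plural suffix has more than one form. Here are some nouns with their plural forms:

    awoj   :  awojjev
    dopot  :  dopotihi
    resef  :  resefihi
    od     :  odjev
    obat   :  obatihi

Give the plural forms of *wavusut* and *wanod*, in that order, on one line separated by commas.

The pattern is voicing of the final consonant: -ihi when the stem ends in a voiceless consonant (*dopot*, *resef*, *obat*); -jev when the stem ends in a voiced consonant (*awoj*, *od*).
Since the final consonant of *wavusut* is /t/ (voiceless), it takes -ihi, giving *wavusutihi*.
Since the final consonant of *wanod* is /d/ (voiced), it takes -jev, giving *wanodjev*.

wavusutihi, wanodjev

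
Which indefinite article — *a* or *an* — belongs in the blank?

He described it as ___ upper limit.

The indefinite article is chosen by the initial *sound* of the following word, not its spelling.
*upper* begins with the sound /ʌ/ (u pronounced /ʌ/) — a vowel sound.
So the article is *an*: He described it as an upper limit.

an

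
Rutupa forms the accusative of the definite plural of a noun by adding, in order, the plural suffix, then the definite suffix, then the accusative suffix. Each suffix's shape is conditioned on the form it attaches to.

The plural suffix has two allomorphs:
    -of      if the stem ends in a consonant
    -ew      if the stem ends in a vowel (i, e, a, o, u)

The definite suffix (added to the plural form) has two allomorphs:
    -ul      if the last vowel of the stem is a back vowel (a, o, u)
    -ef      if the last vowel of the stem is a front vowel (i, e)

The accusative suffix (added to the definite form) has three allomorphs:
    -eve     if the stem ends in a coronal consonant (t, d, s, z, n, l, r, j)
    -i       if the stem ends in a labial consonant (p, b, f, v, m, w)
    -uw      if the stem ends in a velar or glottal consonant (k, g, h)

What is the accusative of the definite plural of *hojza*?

Since the final sound of *hojza* is /a/ (a vowel), it takes -ew, giving *hojzaew*.
The plural form *hojzaew*: last vowel = /e/, a front vowel → -ef → *hojzaewef*.
The definite form *hojzaewef* — final consonant /f/ (labial) → -i → *hojzaewefi*.

hojzaewefi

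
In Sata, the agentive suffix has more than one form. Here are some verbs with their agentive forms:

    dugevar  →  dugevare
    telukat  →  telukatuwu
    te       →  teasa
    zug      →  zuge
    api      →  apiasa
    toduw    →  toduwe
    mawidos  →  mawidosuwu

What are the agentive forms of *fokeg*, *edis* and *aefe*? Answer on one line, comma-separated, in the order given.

Looking at the final sound of each stem: -uwu when the stem ends in a voiceless consonant (*telukat*, *mawidos*); -e when the stem ends in a voiced consonant (*dugevar*, *zug*, *toduw*); -asa when the stem ends in a vowel (*te*, *api*).
*fokeg* — final sound /g/ (a voiced consonant) → -e → *fokege*.
*edis* — final sound /s/ (a voiceless consonant) → -uwu → *edisuwu*.
Since the final sound of *aefe* is /e/ (a vowel), it takes -asa, giving *aefeasa*.

fokege, edisuwu, aefeasa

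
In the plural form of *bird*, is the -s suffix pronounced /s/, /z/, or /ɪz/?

The stem *bird* ends in a voiced non-sibilant sound.
The plural suffix surfaces as /ɪz/ after sibilants, /s/ after other voiceless consonants, and /z/ after other voiced sounds.
So the plural -s on *bird* is pronounced /z/.

/z/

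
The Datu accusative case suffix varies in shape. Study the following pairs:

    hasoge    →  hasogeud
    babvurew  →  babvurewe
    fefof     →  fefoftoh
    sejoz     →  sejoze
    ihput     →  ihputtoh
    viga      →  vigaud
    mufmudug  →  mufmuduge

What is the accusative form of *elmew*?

elmewe

The pattern is voicing of the final sound: -toh when the stem ends in a voiceless consonant (*fefof*, *ihput*); -e when the stem ends in a voiced consonant (*babvurew*, *sejoz*, *mufmudug*); -ud when the stem ends in a vowel (*hasoge*, *viga*).
Since the final sound of *elmew* is /w/ (a voiced consonant), it takes -e, giving *elmewe*.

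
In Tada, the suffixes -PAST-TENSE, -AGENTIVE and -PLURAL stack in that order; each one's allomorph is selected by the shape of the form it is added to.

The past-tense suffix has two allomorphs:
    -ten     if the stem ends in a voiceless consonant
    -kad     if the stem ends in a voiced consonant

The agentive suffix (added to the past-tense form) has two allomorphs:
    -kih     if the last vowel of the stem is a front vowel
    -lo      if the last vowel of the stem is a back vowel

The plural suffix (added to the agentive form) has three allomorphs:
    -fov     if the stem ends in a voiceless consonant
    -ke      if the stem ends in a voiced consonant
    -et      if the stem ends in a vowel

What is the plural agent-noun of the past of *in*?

inkadloet

*in*: final consonant = /n/, voiced → -kad → *inkad*.
Since the last vowel of the past-tense form *inkad* is /a/ (a back vowel), it takes -lo, giving *inkadlo*.
Since the final sound of the agentive form *inkadlo* is /o/ (a vowel), it takes -et, giving *inkadloet*.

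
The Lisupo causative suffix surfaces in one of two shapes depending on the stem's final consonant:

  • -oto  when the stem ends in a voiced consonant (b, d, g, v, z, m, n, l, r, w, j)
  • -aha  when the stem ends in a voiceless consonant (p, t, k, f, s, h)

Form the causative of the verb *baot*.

Since the final consonant of *baot* is /t/ (voiceless), it takes -aha, giving *baotaha*.

baotaha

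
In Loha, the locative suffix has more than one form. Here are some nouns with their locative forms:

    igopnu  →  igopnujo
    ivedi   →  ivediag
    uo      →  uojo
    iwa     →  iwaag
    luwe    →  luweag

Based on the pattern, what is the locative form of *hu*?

hujo

The pattern is rounding harmony: -jo when the last vowel of the stem is a rounded vowel (*igopnu*, *uo*); -ag when the last vowel of the stem is an unrounded vowel (*ivedi*, *iwa*, *luwe*).
Since the last vowel of *hu* is /u/ (a rounded vowel), it takes -jo, giving *hujo*.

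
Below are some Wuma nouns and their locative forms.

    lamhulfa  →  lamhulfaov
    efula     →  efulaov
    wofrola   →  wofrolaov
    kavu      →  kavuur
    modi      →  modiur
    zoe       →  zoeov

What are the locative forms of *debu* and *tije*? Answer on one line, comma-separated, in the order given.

The suffix is conditioned by the last vowel: -ur when the last vowel of the stem is a high vowel (*kavu*, *modi*); -ov when the last vowel of the stem is a non-high vowel (*lamhulfa*, *efula*, *wofrola*, *zoe*).
*debu*: last vowel = /u/, a high vowel → -ur → *debuur*.
*tije*: last vowel = /e/, a non-high vowel → -ov → *tijeov*.

debuur, tijeov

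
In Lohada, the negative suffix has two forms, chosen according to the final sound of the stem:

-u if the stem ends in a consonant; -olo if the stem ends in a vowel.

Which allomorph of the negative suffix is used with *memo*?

-olo

*memo*: final sound = /o/, a vowel → -olo.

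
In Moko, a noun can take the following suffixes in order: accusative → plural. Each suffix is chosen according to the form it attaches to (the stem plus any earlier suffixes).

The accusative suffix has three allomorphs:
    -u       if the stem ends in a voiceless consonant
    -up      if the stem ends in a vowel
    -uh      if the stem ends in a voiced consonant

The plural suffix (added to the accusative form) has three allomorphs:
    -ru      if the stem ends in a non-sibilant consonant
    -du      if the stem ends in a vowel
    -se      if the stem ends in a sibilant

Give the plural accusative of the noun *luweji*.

luwejiupru

*luweji* — final sound /i/ (a vowel) → -up → *luwejiup*.
The accusative form *luwejiup*: final sound = /p/, a non-sibilant consonant → -ru → *luwejiupru*.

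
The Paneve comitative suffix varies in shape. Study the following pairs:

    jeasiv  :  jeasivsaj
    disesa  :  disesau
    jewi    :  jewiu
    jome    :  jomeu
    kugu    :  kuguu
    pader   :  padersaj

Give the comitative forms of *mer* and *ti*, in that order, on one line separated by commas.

mersaj, tiu

The pattern is consonant vs. vowel: -saj when the stem ends in a consonant (*jeasiv*, *pader*); -u when the stem ends in a vowel (*disesa*, *jewi*, *jome*, *kugu*).
*mer* — final sound /r/ (a consonant) → -saj → *mersaj*.
*ti* — final sound /i/ (a vowel) → -u → *tiu*.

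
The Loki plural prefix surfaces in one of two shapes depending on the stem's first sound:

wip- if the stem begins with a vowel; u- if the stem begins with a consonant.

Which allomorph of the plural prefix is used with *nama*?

u-

The first sound of *nama* is /n/, which is a consonant, so the prefix is u-.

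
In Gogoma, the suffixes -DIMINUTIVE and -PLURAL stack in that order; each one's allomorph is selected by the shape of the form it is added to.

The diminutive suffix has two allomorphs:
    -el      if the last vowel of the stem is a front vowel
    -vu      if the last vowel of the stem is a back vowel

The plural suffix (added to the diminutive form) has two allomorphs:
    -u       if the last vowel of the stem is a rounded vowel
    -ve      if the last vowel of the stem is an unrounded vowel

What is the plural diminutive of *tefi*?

tefielve

Since the last vowel of *tefi* is /i/ (a front vowel), it takes -el, giving *tefiel*.
The diminutive form *tefiel* — last vowel /e/ (an unrounded vowel) → -ve → *tefielve*.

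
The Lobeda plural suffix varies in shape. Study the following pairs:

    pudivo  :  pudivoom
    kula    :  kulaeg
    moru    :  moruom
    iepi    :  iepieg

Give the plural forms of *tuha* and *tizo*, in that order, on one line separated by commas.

The suffix is conditioned by the last vowel: -om when the last vowel of the stem is a rounded vowel (*pudivo*, *moru*); -eg when the last vowel of the stem is an unrounded vowel (*kula*, *iepi*).
*tuha*: last vowel = /a/, an unrounded vowel → -eg → *tuhaeg*.
*tizo*: last vowel = /o/, a rounded vowel → -om → *tizoom*.

tuhaeg, tizoom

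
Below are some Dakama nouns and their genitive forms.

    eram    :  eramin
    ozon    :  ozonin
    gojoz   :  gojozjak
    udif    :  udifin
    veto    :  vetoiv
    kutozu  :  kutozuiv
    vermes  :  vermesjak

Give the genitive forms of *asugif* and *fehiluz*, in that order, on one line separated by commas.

The suffix is conditioned by the final sound: -jak when the stem ends in a sibilant (*gojoz*, *vermes*); -in when the stem ends in a non-sibilant consonant (*eram*, *ozon*, *udif*); -iv when the stem ends in a vowel (*veto*, *kutozu*).
Since the final sound of *asugif* is /f/ (a non-sibilant consonant), it takes -in, giving *asugifin*.
*fehiluz* — final sound /z/ (a sibilant) → -jak → *fehiluzjak*.

asugifin, fehiluzjak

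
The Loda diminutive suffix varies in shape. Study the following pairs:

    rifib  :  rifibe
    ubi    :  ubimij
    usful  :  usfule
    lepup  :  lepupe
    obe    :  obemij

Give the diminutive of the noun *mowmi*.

The pattern is consonant vs. vowel: -e when the stem ends in a consonant (*rifib*, *usful*, *lepup*); -mij when the stem ends in a vowel (*ubi*, *obe*).
*mowmi* — final sound /i/ (a vowel) → -mij → *mowmimij*.

mowmimij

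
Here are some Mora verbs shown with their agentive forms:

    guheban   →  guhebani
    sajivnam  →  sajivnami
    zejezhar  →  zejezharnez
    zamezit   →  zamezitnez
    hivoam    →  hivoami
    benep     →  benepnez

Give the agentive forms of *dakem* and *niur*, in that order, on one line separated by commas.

dakemi, niurnez

The suffix is conditioned by the final consonant: -i when the stem ends in a nasal (*guheban*, *sajivnam*, *hivoam*); -nez when the stem ends in a non-nasal consonant (*zejezhar*, *zamezit*, *benep*).
Since the final consonant of *dakem* is /m/ (a nasal), it takes -i, giving *dakemi*.
*niur* — final consonant /r/ (non-nasal) → -nez → *niurnez*.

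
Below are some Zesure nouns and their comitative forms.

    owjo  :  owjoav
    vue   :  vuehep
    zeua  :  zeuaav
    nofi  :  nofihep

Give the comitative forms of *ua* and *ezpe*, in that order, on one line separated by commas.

uaav, ezpehep

Looking at the last vowel of each stem: -hep when the last vowel of the stem is a front vowel (*vue*, *nofi*); -av when the last vowel of the stem is a back vowel (*owjo*, *zeua*).
*ua*: last vowel = /a/, a back vowel → -av → *uaav*.
*ezpe*: last vowel = /e/, a front vowel → -hep → *ezpehep*.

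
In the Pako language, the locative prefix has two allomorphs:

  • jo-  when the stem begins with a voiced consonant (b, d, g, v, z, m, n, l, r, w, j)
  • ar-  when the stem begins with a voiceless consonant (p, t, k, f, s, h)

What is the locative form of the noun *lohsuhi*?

jolohsuhi

*lohsuhi*: first consonant = /l/, voiced → jo- → *jolohsuhi*.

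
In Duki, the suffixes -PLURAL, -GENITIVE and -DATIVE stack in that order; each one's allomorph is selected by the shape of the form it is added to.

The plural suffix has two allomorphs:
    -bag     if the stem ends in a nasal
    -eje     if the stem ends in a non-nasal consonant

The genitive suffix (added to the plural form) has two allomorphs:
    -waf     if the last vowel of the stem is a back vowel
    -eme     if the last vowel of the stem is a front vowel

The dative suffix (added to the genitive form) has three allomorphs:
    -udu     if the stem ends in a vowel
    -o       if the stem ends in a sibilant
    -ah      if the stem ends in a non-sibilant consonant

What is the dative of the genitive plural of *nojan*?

nojanbagwafah

*nojan* — final consonant /n/ (a nasal) → -bag → *nojanbag*.
The plural form *nojanbag* — last vowel /a/ (a back vowel) → -waf → *nojanbagwaf*.
The final sound of the genitive form *nojanbagwaf* is /f/, which is a non-sibilant consonant, so the dative suffix is -ah, giving *nojanbagwafah*.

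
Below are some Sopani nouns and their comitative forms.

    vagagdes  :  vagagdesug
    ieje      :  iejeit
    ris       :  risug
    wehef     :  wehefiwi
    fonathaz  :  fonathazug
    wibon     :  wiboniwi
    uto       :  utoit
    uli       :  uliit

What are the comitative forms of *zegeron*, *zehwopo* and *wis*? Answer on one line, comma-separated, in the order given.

Looking at the final sound of each stem: -ug when the stem ends in a sibilant (*vagagdes*, *ris*, *fonathaz*); -iwi when the stem ends in a non-sibilant consonant (*wehef*, *wibon*); -it when the stem ends in a vowel (*ieje*, *uto*, *uli*).
*zegeron* — final sound /n/ (a non-sibilant consonant) → -iwi → *zegeroniwi*.
Since the final sound of *zehwopo* is /o/ (a vowel), it takes -it, giving *zehwopoit*.
Since the final sound of *wis* is /s/ (a sibilant), it takes -ug, giving *wisug*.

zegeroniwi, zehwopoit, wisug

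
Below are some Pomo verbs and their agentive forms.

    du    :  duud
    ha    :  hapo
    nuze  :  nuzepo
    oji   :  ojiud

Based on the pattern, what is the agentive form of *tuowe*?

The pattern is height harmony: -ud when the last vowel of the stem is a high vowel (*du*, *oji*); -po when the last vowel of the stem is a non-high vowel (*ha*, *nuze*).
*tuowe*: last vowel = /e/, a non-high vowel → -po → *tuowepo*.

tuowepo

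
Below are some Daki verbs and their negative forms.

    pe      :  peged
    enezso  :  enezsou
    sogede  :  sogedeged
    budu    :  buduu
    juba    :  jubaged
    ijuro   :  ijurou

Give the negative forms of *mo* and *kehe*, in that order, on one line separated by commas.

mou, keheged

The alternation tracks the last vowel of the stem — -u when the last vowel of the stem is a rounded vowel (*enezso*, *budu*, *ijuro*); -ged when the last vowel of the stem is an unrounded vowel (*pe*, *sogede*, *juba*).
Since the last vowel of *mo* is /o/ (a rounded vowel), it takes -u, giving *mou*.
*kehe* — last vowel /e/ (an unrounded vowel) → -ged → *keheged*.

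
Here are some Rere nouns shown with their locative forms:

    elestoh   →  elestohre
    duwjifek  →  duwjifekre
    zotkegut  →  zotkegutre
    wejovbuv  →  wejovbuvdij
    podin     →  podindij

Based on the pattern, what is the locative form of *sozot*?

The pattern is voicing of the final consonant: -re when the stem ends in a voiceless consonant (*elestoh*, *duwjifek*, *zotkegut*); -dij when the stem ends in a voiced consonant (*wejovbuv*, *podin*).
Since the final consonant of *sozot* is /t/ (voiceless), it takes -re, giving *sozotre*.

sozotre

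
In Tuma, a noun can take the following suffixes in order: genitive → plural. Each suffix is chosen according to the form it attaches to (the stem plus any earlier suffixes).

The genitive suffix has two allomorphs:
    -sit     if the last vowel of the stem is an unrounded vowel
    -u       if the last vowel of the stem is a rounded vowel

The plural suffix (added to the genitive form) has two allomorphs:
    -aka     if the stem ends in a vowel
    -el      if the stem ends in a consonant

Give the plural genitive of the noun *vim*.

*vim* — last vowel /i/ (an unrounded vowel) → -sit → *vimsit*.
The genitive form *vimsit*: final sound = /t/, a consonant → -el → *vimsitel*.

vimsitel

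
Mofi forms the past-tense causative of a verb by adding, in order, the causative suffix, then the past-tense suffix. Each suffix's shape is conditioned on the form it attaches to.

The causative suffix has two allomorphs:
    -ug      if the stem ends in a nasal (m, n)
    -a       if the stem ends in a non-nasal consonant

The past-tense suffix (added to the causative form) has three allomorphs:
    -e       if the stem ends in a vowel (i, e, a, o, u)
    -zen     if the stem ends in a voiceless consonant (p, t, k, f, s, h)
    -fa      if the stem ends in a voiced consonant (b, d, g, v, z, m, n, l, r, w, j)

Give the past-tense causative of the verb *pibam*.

pibamugfa

*pibam*: final consonant = /m/, a nasal → -ug → *pibamug*.
The causative form *pibamug*: final sound = /g/, a voiced consonant → -fa → *pibamugfa*.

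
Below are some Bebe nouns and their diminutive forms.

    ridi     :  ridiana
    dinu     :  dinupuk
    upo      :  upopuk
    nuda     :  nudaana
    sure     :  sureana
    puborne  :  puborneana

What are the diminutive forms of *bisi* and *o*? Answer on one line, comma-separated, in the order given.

The alternation tracks the last vowel of the stem — -puk when the last vowel of the stem is a rounded vowel (*dinu*, *upo*); -ana when the last vowel of the stem is an unrounded vowel (*ridi*, *nuda*, *sure*, *puborne*).
The last vowel of *bisi* is /i/, which is an unrounded vowel, so the suffix is -ana, giving *bisiana*.
*o* — last vowel /o/ (a rounded vowel) → -puk → *opuk*.

bisiana, opuk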